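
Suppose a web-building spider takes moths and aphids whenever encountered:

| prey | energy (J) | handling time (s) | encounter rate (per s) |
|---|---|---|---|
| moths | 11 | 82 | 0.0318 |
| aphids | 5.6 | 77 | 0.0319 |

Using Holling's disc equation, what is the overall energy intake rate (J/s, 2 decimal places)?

0.09 J/s

Energy encountered per unit search time: 0.0318×11 + 0.0319×5.6 = 0.5284 J/s.
Handling time per unit search time: 0.0318×82 + 0.0319×77 = 5.064.
Rate = 0.5284/(1 + 5.064) = 0.08715 J/s.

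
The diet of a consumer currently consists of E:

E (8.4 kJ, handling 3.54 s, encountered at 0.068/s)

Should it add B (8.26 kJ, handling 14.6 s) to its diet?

Intake rate on the current diet: R = (0.068×8.4) / (1 + 0.068×3.54) = 0.5712/1.241 = 0.4604 kJ/s.
B: E/h = 8.26/14.6 = 0.5658 kJ/s.
0.5658 > 0.4604, so adding B raises the average — include it.

Yes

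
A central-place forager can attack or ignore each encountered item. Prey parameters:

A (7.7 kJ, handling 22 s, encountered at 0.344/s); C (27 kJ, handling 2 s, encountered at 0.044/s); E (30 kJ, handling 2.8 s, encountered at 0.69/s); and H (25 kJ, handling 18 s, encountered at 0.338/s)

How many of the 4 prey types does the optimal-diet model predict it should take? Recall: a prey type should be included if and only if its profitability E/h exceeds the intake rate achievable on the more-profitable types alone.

E/h in descending order: C 13.5, E 10.7, H 1.39, A 0.35 kJ/s. The optimal diet is the largest prefix of this list for which every included type satisfies E_i/h_i > R on the types above it.
Rate on top 1: 1.092. E: 10.7 > 1.092 → include.
Rate on top 2: 7.248. H: 1.39 < 7.248 → exclude; stop.
Optimal diet: C, E — 2 of 4 types.

2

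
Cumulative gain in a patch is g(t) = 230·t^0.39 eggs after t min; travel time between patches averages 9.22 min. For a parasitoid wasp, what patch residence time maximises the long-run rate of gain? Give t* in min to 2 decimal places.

Optimal t* satisfies g'(t*) = g(t*)/(T + t*).
g'(t) = 0.39·230·t^-0.61. Setting 0.39·230·t^-0.61 = 230·t^0.39/(9.22+t) gives 0.39(9.22+t) = t, so 0.61·t = 0.39×9.22.
t* = 0.39×9.22/0.61 = 5.895 min.

5.89 min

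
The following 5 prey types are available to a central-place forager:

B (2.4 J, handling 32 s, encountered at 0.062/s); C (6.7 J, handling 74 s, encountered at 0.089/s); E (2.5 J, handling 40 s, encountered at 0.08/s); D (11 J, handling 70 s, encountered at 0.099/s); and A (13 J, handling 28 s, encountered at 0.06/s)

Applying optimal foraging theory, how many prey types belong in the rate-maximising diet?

1

Rank by E/h (J/s): A 0.464, D 0.157, C 0.0905, B 0.075, E 0.0625. Include each in turn until the next type's E/h falls below the running intake rate.
Rate on top 1: 0.291. D: 0.157 < 0.291 → exclude; stop.
Optimal diet: A — 1 of 5 types.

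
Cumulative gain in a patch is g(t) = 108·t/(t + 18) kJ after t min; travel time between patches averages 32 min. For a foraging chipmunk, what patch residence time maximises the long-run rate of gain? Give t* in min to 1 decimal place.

By the marginal value theorem, leave when the instantaneous gain rate g'(t) equals the habitat-wide average g(t)/(T + t).
g'(t) = 108·18/(t + 18)². Setting 108·18/(t+18)² = 108t/[(t+18)(32+t)] gives 18(32+t) = t(t+18), so t² = 18×32 = 576.
t* = √576 = 24 min.

24.0 min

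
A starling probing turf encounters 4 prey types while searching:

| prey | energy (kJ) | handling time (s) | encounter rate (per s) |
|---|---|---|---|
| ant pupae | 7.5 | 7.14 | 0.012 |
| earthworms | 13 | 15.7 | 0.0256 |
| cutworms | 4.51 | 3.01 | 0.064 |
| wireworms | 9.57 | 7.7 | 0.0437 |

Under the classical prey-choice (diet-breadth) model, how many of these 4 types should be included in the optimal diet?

4

Rank by E/h (kJ/s): cutworms 1.5, wireworms 1.24, ant pupae 1.05, earthworms 0.828. Include each in turn until the next type's E/h falls below the running intake rate.
Rate on top 1: 0.242. wireworms: 1.24 > 0.242 → include.
Rate on top 2: 0.4623. ant pupae: 1.05 > 0.4623 → include.
Rate on top 3: 0.4935. earthworms: 0.828 > 0.4935 → include.
Optimal diet: cutworms, wireworms, ant pupae, earthworms — 4 of 4 types.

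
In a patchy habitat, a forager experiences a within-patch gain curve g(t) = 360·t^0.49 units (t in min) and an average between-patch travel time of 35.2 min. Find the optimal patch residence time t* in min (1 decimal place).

33.8 min

By the marginal value theorem, leave when the instantaneous gain rate g'(t) equals the habitat-wide average g(t)/(T + t).
g'(t) = 0.49·360·t^-0.51. Setting 0.49·360·t^-0.51 = 360·t^0.49/(35.2+t) gives 0.49(35.2+t) = t, so 0.51·t = 0.49×35.2.
t* = 0.49×35.2/0.51 = 33.82 min.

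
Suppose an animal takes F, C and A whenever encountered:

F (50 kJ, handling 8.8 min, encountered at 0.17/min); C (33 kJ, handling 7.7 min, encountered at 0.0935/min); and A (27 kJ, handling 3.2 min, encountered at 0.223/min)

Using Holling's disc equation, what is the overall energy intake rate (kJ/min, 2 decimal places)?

R = (0.17×50 + 0.0935×33 + 0.223×27) / (1 + 0.17×8.8 + 0.0935×7.7 + 0.223×3.2) = 17.61/3.93 = 4.481 kJ/min.

4.48 kJ/min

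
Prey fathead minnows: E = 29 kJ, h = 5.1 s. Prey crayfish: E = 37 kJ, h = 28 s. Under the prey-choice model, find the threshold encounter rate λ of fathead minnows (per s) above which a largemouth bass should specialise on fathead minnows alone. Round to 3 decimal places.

0.059 per s

At the threshold, the rate on fathead minnows alone equals the profitability of crayfish: λ·29/(1 + λ·5.1) = 37/28 = 1.321.
Rearranging, λ(29 − 1.321×5.1) = 1.321, so λ = 1.321/22.26 = 0.05936 per s.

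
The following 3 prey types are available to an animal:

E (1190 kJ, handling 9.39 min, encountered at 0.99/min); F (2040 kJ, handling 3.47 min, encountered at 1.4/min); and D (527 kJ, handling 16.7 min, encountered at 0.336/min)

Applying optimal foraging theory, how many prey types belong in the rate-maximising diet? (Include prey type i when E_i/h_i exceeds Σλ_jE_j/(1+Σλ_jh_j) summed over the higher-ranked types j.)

1

Profitabilities (E/h, kJ/min): F 588, E 127, D 31.6. Add prey in this order while the next type's profitability exceeds the intake rate on those already taken.
Rate on top 1: 487.5. E: 127 < 487.5 → exclude; stop.
Optimal diet: F — 1 of 3 types.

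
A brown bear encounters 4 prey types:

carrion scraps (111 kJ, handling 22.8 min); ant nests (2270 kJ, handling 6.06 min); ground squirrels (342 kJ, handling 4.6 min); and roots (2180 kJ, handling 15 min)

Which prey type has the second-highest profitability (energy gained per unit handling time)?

Profitability E/h (kJ/min): carrion scraps = 111/22.8 = 4.87, ant nests = 2270/6.06 = 375, ground squirrels = 342/4.6 = 74.3, roots = 2180/15 = 145.
Ranked: ant nests > roots > ground squirrels > carrion scraps.

roots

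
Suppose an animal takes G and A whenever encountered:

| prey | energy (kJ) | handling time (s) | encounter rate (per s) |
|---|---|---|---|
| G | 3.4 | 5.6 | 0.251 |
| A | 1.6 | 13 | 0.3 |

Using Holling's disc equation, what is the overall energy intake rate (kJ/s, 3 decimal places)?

Energy encountered per unit search time: 0.251×3.4 + 0.3×1.6 = 1.333 kJ/s.
Handling time per unit search time: 0.251×5.6 + 0.3×13 = 5.306.
Rate = 1.333/(1 + 5.306) = 0.2115 kJ/s.

0.211 kJ/s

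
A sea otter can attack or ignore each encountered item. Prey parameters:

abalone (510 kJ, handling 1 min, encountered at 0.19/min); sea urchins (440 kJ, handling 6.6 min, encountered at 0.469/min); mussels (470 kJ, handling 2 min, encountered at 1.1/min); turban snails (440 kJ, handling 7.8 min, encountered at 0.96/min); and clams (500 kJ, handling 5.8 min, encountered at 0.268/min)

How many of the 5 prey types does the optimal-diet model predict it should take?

E/h in descending order: abalone 510, mussels 235, clams 86.2, sea urchins 66.7, turban snails 56.4 kJ/min. The optimal diet is the largest prefix of this list for which every included type satisfies E_i/h_i > R on the types above it.
Rate on top 1: 81.43. mussels: 235 > 81.43 → include.
Rate on top 2: 181.1. clams: 86.2 < 181.1 → exclude; stop.
Optimal diet: abalone, mussels — 2 of 5 types.

2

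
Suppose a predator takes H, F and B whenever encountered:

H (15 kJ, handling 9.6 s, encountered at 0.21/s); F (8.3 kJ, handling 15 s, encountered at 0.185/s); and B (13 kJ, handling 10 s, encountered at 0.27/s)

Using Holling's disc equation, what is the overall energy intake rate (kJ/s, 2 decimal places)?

0.97 kJ/s

R = Σλ_iE_i / (1 + Σλ_ih_i)
Numerator: 0.21×15 + 0.185×8.3 + 0.27×13 = 8.196
Denominator: 1 + 0.21×9.6 + 0.185×15 + 0.27×10 = 8.491
R = 8.196/8.491 = 0.9652 kJ/s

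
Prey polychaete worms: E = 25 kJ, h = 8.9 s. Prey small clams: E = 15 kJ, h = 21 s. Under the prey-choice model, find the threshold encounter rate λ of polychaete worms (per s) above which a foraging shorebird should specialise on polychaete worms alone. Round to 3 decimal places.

The zero-one rule: include small clams iff E₂/h₂ > λE₁/(1+λh₁). Equality gives the switch point.
λE₁h₂ = E₂ + λE₂h₁ ⇒ λ = E₂/(E₁h₂ − E₂h₁) = 15/(525 − 133.5) = 0.03831 per s.

0.038 per s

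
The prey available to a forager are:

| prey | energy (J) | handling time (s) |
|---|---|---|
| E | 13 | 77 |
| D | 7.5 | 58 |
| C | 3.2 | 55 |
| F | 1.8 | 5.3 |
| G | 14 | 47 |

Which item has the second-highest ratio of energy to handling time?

G

Profitability E/h (J/s): E = 13/77 = 0.169, D = 7.5/58 = 0.129, C = 3.2/55 = 0.0582, F = 1.8/5.3 = 0.34, G = 14/47 = 0.298.
Ranked: F > G > E > D > C.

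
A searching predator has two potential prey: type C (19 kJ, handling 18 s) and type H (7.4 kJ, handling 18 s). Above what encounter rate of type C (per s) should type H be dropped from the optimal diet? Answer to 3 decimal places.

0.035 per s

Drop type H once their profitability E₂/h₂ falls below the rate achievable on type C alone: E₂/h₂ = λE₁/(1 + λh₁).
Solve for λ: λE₁h₂ = E₂(1 + λh₁) → λ(E₁h₂ − E₂h₁) = E₂ → λ = E₂/(E₁h₂ − E₂h₁).
λ = 7.4/(19×18 − 7.4×18) = 7.4/208.8 = 0.03544 per s.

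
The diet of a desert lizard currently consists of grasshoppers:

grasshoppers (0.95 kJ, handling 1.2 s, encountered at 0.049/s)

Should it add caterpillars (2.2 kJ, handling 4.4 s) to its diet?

Current rate: (0.049×0.95)/(1 + 0.049×1.2) = 0.04396 kJ/s.
caterpillars: E/h = 2.2/4.4 = 0.5 kJ/s.
0.5 > 0.04396, so adding caterpillars raises the average — include it.

Yes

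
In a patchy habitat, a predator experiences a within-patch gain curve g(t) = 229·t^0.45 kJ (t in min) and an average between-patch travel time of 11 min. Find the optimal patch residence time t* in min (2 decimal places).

9.00 min

Maximise g(t)/(T+t): set derivative to zero → g'(t)(T+t) = g(t).
g'(t) = 0.45·229·t^-0.55. Setting 0.45·229·t^-0.55 = 229·t^0.45/(11+t) gives 0.45(11+t) = t, so 0.55·t = 0.45×11.
t* = 0.45×11/0.55 = 9 min.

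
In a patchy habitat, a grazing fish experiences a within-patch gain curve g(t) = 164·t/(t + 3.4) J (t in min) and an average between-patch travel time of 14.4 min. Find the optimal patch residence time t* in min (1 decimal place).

7.0 min

By the marginal value theorem, leave when the instantaneous gain rate g'(t) equals the habitat-wide average g(t)/(T + t).
g'(t) = 164·3.4/(t + 3.4)². Setting 164·3.4/(t+3.4)² = 164t/[(t+3.4)(14.4+t)] gives 3.4(14.4+t) = t(t+3.4), so t² = 3.4×14.4 = 48.96.
t* = √48.96 = 6.997 min.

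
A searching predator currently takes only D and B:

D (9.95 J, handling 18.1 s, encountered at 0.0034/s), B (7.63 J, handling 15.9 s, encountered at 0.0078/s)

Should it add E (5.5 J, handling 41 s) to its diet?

Current rate: (0.0034×9.95 + 0.0078×7.63)/(1 + 0.0034×18.1 + 0.0078×15.9) = 0.07873 J/s.
E: E/h = 5.5/41 = 0.1341 J/s.
Since 0.1341 > R, including E increases the long-run rate.

Yes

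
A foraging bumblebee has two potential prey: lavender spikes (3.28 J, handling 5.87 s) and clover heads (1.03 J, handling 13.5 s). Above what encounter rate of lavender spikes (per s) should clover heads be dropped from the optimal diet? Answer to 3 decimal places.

The zero-one rule: include clover heads iff E₂/h₂ > λE₁/(1+λh₁). Equality gives the switch point.
λE₁h₂ = E₂ + λE₂h₁ ⇒ λ = E₂/(E₁h₂ − E₂h₁) = 1.03/(44.28 − 6.046) = 0.02694 per s.

0.027 per s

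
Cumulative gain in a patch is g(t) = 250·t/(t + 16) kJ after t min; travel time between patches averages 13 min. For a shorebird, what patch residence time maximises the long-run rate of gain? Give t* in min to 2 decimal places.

14.42 min

Optimal t* satisfies g'(t*) = g(t*)/(T + t*).
g'(t) = 250·16/(t + 16)². Setting 250·16/(t+16)² = 250t/[(t+16)(13+t)] gives 16(13+t) = t(t+16), so t² = 16×13 = 208.
t* = √208 = 14.42 min.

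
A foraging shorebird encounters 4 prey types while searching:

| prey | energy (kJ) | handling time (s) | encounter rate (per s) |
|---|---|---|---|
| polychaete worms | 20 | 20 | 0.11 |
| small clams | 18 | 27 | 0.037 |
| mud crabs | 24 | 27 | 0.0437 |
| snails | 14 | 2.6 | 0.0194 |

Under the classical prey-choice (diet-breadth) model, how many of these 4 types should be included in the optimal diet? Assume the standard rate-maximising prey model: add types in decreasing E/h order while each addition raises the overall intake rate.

Profitabilities (E/h, kJ/s): snails 5.38, polychaete worms 1, mud crabs 0.889, small clams 0.667. Add prey in this order while the next type's profitability exceeds the intake rate on those already taken.
Rate on top 1: 0.2586. polychaete worms: 1 > 0.2586 → include.
Rate on top 2: 0.7604. mud crabs: 0.889 > 0.7604 → include.
Rate on top 3: 0.7946. small clams: 0.667 < 0.7946 → exclude; stop.
Optimal diet: snails, polychaete worms, mud crabs — 3 of 4 types.

3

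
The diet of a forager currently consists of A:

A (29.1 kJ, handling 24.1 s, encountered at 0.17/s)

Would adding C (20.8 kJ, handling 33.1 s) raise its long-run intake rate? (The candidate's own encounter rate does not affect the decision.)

Intake rate on the current diet: R = (0.17×29.1) / (1 + 0.17×24.1) = 4.947/5.097 = 0.9706 kJ/s.
C: E/h = 20.8/33.1 = 0.6284 kJ/s.
0.6284 < 0.9706, so adding C would lower the average — exclude it.

No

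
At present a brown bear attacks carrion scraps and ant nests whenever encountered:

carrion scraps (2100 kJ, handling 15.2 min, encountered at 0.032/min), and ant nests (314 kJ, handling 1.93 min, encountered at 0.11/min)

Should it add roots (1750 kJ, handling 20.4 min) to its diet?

Intake rate on the current diet: R = (0.032×2100 + 0.11×314) / (1 + 0.032×15.2 + 0.11×1.93) = 101.7/1.699 = 59.89 kJ/min.
roots: E/h = 1750/20.4 = 85.78 kJ/min.
Since 85.78 > R, including roots increases the long-run rate.

Yes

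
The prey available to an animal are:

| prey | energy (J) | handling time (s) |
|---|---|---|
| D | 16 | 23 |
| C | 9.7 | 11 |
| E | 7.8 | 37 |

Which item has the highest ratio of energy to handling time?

Profitability E/h (J/s): D = 16/23 = 0.696, C = 9.7/11 = 0.882, E = 7.8/37 = 0.211.
Ranked: C > D > E.

C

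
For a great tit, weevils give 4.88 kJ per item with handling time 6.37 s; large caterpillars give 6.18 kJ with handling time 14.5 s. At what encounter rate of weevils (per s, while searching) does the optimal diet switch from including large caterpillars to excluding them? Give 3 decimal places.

0.197 per s

At the threshold, the rate on weevils alone equals the profitability of large caterpillars: λ·4.88/(1 + λ·6.37) = 6.18/14.5 = 0.4262.
Rearranging, λ(4.88 − 0.4262×6.37) = 0.4262, so λ = 0.4262/2.165 = 0.1969 per s.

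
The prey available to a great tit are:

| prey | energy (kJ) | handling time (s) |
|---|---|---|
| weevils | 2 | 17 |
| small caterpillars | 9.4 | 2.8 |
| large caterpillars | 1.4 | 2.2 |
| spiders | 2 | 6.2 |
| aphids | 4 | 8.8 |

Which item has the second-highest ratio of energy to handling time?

Profitability E/h (kJ/s): weevils = 2/17 = 0.118, small caterpillars = 9.4/2.8 = 3.36, large caterpillars = 1.4/2.2 = 0.636, spiders = 2/6.2 = 0.323, aphids = 4/8.8 = 0.455.
Ranked: small caterpillars > large caterpillars > aphids > spiders > weevils.

large caterpillars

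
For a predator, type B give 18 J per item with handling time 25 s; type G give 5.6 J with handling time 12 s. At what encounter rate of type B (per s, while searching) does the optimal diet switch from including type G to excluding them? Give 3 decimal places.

At the threshold, the rate on type B alone equals the profitability of type G: λ·18/(1 + λ·25) = 5.6/12 = 0.4667.
Rearranging, λ(18 − 0.4667×25) = 0.4667, so λ = 0.4667/6.333 = 0.07368 per s.

0.074 per s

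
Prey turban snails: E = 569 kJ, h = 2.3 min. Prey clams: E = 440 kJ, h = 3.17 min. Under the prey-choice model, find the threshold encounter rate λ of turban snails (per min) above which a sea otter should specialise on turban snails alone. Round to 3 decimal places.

0.556 per min

The zero-one rule: include clams iff E₂/h₂ > λE₁/(1+λh₁). Equality gives the switch point.
λE₁h₂ = E₂ + λE₂h₁ ⇒ λ = E₂/(E₁h₂ − E₂h₁) = 440/(1804 − 1012) = 0.5557 per min.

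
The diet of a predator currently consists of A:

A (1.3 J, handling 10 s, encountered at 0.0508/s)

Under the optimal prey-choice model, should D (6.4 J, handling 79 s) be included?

Yes

Current rate: (0.0508×1.3)/(1 + 0.0508×10) = 0.04379 J/s.
Profitability of D: 6.4/79 = 0.08101 J/s.
0.08101 > 0.04379, so adding D raises the average — include it.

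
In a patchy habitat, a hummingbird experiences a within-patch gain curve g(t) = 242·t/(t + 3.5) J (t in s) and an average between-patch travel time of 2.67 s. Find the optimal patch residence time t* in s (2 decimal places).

3.06 s

Optimal t* satisfies g'(t*) = g(t*)/(T + t*).
g'(t) = 242·3.5/(t + 3.5)². Setting 242·3.5/(t+3.5)² = 242t/[(t+3.5)(2.67+t)] gives 3.5(2.67+t) = t(t+3.5), so t² = 3.5×2.67 = 9.345.
t* = √9.345 = 3.057 s.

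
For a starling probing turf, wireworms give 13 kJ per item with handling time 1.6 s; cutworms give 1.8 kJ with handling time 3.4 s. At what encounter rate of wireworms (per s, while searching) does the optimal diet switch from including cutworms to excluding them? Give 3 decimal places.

At the threshold, the rate on wireworms alone equals the profitability of cutworms: λ·13/(1 + λ·1.6) = 1.8/3.4 = 0.5294.
Rearranging, λ(13 − 0.5294×1.6) = 0.5294, so λ = 0.5294/12.15 = 0.04356 per s.

0.044 per s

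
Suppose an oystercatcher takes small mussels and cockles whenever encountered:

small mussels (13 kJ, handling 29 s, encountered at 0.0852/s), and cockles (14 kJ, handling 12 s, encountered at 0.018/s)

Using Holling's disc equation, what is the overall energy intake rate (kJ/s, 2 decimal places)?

0.37 kJ/s

R = Σλ_iE_i / (1 + Σλ_ih_i)
Numerator: 0.0852×13 + 0.018×14 = 1.36
Denominator: 1 + 0.0852×29 + 0.018×12 = 3.687
R = 1.36/3.687 = 0.3688 kJ/s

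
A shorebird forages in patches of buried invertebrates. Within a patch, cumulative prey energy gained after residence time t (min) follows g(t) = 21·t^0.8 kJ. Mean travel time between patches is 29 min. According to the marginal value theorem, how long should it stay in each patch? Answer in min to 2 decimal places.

Maximise g(t)/(T+t): set derivative to zero → g'(t)(T+t) = g(t).
g'(t) = 0.8·21·t^-0.2. Setting 0.8·21·t^-0.2 = 21·t^0.8/(29+t) gives 0.8(29+t) = t, so 0.20·t = 0.8×29.
t* = 0.8×29/0.20 = 116 min.

116.00 min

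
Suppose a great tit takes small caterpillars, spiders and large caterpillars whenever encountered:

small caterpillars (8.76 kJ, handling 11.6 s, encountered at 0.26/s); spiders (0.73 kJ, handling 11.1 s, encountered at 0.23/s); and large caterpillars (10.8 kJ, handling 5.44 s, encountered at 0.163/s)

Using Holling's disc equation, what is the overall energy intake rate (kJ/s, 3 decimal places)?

0.564 kJ/s

R = (0.26×8.76 + 0.23×0.73 + 0.163×10.8) / (1 + 0.26×11.6 + 0.23×11.1 + 0.163×5.44) = 4.206/7.456 = 0.5641 kJ/s.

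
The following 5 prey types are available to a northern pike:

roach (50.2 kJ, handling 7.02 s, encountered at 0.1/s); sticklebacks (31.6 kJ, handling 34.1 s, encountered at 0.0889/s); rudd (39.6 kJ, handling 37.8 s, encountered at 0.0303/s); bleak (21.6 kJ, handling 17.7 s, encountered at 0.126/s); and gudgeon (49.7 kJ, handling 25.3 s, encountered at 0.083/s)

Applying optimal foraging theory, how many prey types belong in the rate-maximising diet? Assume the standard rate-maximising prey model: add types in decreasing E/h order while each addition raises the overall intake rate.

1

E/h in descending order: roach 7.15, gudgeon 1.96, bleak 1.22, rudd 1.05, sticklebacks 0.927 kJ/s. The optimal diet is the largest prefix of this list for which every included type satisfies E_i/h_i > R on the types above it.
Rate on top 1: 2.949. gudgeon: 1.96 < 2.949 → exclude; stop.
Optimal diet: roach — 1 of 5 types.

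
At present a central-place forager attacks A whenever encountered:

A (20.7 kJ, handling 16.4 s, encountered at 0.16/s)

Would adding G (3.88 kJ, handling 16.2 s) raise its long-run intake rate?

No

Intake rate on the current diet: R = (0.16×20.7) / (1 + 0.16×16.4) = 3.312/3.624 = 0.9139 kJ/s.
G: E/h = 3.88/16.2 = 0.2395 kJ/s.
0.2395 < 0.9139, so adding G would lower the average — exclude it.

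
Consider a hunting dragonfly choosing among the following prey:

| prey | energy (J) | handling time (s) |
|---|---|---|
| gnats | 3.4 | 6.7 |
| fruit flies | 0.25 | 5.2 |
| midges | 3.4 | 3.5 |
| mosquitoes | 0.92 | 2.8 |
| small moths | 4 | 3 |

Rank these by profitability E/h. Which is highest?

small moths

In descending order of E/h:
small moths: 4/3 = 1.33 J/s
midges: 3.4/3.5 = 0.971 J/s
gnats: 3.4/6.7 = 0.507 J/s
mosquitoes: 0.92/2.8 = 0.329 J/s
fruit flies: 0.25/5.2 = 0.0481 J/s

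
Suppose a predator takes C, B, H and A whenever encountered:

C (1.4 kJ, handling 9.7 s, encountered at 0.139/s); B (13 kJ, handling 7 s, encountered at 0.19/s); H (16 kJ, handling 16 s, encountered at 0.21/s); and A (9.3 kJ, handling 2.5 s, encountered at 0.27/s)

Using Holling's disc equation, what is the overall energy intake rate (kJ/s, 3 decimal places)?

1.107 kJ/s

Energy encountered per unit search time: 0.139×1.4 + 0.19×13 + 0.21×16 + 0.27×9.3 = 8.536 kJ/s.
Handling time per unit search time: 0.139×9.7 + 0.19×7 + 0.21×16 + 0.27×2.5 = 6.713.
Rate = 8.536/(1 + 6.713) = 1.107 kJ/s.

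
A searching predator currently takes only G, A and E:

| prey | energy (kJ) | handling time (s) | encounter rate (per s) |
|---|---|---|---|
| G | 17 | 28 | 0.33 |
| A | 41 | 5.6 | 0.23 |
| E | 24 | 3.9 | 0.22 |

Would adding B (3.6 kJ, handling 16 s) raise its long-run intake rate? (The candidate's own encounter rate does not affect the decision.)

Current rate: (0.33×17 + 0.23×41 + 0.22×24)/(1 + 0.33×28 + 0.23×5.6 + 0.22×3.9) = 1.641 kJ/s.
B: E/h = 3.6/16 = 0.225 kJ/s.
Since 0.225 < R, time spent handling B is better spent searching.

No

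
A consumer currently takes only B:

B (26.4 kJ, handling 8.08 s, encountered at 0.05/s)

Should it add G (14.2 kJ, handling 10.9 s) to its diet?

Yes

Current rate: (0.05×26.4)/(1 + 0.05×8.08) = 0.9402 kJ/s.
G: E/h = 14.2/10.9 = 1.303 kJ/s.
Since 1.303 > R, including G increases the long-run rate.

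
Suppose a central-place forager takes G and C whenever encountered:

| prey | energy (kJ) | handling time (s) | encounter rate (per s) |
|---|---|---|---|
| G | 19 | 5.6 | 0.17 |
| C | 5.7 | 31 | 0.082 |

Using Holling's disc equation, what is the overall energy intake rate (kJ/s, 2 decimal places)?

Energy encountered per unit search time: 0.17×19 + 0.082×5.7 = 3.697 kJ/s.
Handling time per unit search time: 0.17×5.6 + 0.082×31 = 3.494.
Rate = 3.697/(1 + 3.494) = 0.8227 kJ/s.

0.82 kJ/s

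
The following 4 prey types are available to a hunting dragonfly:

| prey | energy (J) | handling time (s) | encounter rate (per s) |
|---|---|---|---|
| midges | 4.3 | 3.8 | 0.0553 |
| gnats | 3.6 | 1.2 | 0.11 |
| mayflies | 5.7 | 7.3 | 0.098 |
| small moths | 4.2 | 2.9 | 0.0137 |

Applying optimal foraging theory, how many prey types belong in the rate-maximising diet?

Rank by E/h (J/s): gnats 3, small moths 1.45, midges 1.13, mayflies 0.781. Include each in turn until the next type's E/h falls below the running intake rate.
Rate on top 1: 0.3498. small moths: 1.45 > 0.3498 → include.
Rate on top 2: 0.3871. midges: 1.13 > 0.3871 → include.
Rate on top 3: 0.5003. mayflies: 0.781 > 0.5003 → include.
Optimal diet: gnats, small moths, midges, mayflies — 4 of 4 types.

4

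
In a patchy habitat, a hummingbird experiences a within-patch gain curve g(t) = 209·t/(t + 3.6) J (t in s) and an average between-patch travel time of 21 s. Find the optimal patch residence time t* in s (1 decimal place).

By the marginal value theorem, leave when the instantaneous gain rate g'(t) equals the habitat-wide average g(t)/(T + t).
g'(t) = 209·3.6/(t + 3.6)². Setting 209·3.6/(t+3.6)² = 209t/[(t+3.6)(21+t)] gives 3.6(21+t) = t(t+3.6), so t² = 3.6×21 = 75.6.
t* = √75.6 = 8.695 s.

8.7 s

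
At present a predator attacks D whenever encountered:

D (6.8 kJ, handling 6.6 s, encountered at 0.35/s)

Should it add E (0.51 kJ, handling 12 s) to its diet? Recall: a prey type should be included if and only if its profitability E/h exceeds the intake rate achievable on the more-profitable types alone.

Current rate: (0.35×6.8)/(1 + 0.35×6.6) = 0.719 kJ/s.
E: E/h = 0.51/12 = 0.0425 kJ/s.
Since 0.0425 < R, time spent handling E is better spent searching.

No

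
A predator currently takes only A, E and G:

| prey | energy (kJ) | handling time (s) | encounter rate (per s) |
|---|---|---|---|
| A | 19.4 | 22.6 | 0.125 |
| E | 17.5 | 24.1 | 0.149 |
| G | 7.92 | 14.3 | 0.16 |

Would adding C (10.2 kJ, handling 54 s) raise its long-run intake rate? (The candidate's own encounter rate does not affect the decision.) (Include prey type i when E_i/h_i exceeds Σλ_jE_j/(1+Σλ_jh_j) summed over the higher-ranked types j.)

Intake rate on the current diet: R = (0.125×19.4 + 0.149×17.5 + 0.16×7.92) / (1 + 0.125×22.6 + 0.149×24.1 + 0.16×14.3) = 6.3/9.704 = 0.6492 kJ/s.
C: E/h = 10.2/54 = 0.1889 kJ/s.
Since 0.1889 < R, time spent handling C is better spent searching.

No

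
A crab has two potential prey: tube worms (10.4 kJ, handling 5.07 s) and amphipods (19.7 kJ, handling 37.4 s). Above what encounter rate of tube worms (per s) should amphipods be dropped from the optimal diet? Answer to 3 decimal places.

0.068 per s

Drop amphipods once their profitability E₂/h₂ falls below the rate achievable on tube worms alone: E₂/h₂ = λE₁/(1 + λh₁).
Solve for λ: λE₁h₂ = E₂(1 + λh₁) → λ(E₁h₂ − E₂h₁) = E₂ → λ = E₂/(E₁h₂ − E₂h₁).
λ = 19.7/(10.4×37.4 − 19.7×5.07) = 19.7/289.1 = 0.06815 per s.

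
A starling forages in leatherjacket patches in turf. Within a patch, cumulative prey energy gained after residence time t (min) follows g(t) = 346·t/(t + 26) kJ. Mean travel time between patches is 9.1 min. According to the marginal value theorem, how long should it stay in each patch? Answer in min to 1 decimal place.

By the marginal value theorem, leave when the instantaneous gain rate g'(t) equals the habitat-wide average g(t)/(T + t).
g'(t) = 346·26/(t + 26)². Setting 346·26/(t+26)² = 346t/[(t+26)(9.1+t)] gives 26(9.1+t) = t(t+26), so t² = 26×9.1 = 236.6.
t* = √236.6 = 15.38 min.

15.4 min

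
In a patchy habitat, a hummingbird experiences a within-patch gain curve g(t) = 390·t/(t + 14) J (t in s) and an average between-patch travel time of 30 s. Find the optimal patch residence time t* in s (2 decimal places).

20.49 s

By the marginal value theorem, leave when the instantaneous gain rate g'(t) equals the habitat-wide average g(t)/(T + t).
g'(t) = 390·14/(t + 14)². Setting 390·14/(t+14)² = 390t/[(t+14)(30+t)] gives 14(30+t) = t(t+14), so t² = 14×30 = 420.
t* = √420 = 20.49 s.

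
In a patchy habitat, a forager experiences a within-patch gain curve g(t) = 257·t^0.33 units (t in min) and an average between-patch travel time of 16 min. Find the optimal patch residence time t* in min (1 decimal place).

7.9 min

Optimal t* satisfies g'(t*) = g(t*)/(T + t*).
g'(t) = 0.33·257·t^-0.67. Setting 0.33·257·t^-0.67 = 257·t^0.33/(16+t) gives 0.33(16+t) = t, so 0.67·t = 0.33×16.
t* = 0.33×16/0.67 = 7.881 min.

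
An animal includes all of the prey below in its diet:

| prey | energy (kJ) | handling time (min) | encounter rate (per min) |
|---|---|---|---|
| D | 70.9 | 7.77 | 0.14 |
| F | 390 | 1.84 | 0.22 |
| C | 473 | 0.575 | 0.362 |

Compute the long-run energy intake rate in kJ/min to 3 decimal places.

Energy encountered per unit search time: 0.14×70.9 + 0.22×390 + 0.362×473 = 267 kJ/min.
Handling time per unit search time: 0.14×7.77 + 0.22×1.84 + 0.362×0.575 = 1.701.
Rate = 267/(1 + 1.701) = 98.84 kJ/min.

98.844 kJ/min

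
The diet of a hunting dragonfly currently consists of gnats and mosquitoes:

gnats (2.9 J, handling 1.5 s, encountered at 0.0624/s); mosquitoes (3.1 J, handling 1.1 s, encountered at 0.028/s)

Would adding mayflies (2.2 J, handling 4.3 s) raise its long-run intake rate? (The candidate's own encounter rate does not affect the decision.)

Yes

On gnats and mosquitoes alone, R = ΣλE/(1+Σλh) = 0.2678/1.124 = 0.2381 J/s.
Profitability of mayflies: 2.2/4.3 = 0.5116 J/s.
Since 0.5116 > R, including mayflies increases the long-run rate.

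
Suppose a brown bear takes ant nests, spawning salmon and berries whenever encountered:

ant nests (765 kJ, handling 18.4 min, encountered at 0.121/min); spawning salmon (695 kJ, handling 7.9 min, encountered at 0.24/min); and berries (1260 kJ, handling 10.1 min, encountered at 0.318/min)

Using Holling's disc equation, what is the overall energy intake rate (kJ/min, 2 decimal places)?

79.20 kJ/min

R = Σλ_iE_i / (1 + Σλ_ih_i)
Numerator: 0.121×765 + 0.24×695 + 0.318×1260 = 660
Denominator: 1 + 0.121×18.4 + 0.24×7.9 + 0.318×10.1 = 8.334
R = 660/8.334 = 79.2 kJ/min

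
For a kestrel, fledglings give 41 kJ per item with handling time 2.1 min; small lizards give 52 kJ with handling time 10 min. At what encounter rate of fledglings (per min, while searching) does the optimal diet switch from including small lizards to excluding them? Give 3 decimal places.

0.173 per min

The zero-one rule: include small lizards iff E₂/h₂ > λE₁/(1+λh₁). Equality gives the switch point.
λE₁h₂ = E₂ + λE₂h₁ ⇒ λ = E₂/(E₁h₂ − E₂h₁) = 52/(410 − 109.2) = 0.1729 per min.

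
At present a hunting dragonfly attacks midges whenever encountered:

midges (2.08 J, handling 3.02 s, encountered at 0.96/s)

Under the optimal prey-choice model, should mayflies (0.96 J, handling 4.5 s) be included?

No

Intake rate on the current diet: R = (0.96×2.08) / (1 + 0.96×3.02) = 1.997/3.899 = 0.5121 J/s.
mayflies: E/h = 0.96/4.5 = 0.2133 J/s.
0.2133 < 0.5121, so adding mayflies would lower the average — exclude it.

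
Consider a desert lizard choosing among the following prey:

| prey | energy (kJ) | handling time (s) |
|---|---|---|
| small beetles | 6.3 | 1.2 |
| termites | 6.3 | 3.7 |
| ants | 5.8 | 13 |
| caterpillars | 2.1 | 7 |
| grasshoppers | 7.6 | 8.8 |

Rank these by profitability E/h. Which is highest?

In descending order of E/h:
small beetles: 6.3/1.2 = 5.25 kJ/s
termites: 6.3/3.7 = 1.7 kJ/s
grasshoppers: 7.6/8.8 = 0.864 kJ/s
ants: 5.8/13 = 0.446 kJ/s
caterpillars: 2.1/7 = 0.3 kJ/s

small beetles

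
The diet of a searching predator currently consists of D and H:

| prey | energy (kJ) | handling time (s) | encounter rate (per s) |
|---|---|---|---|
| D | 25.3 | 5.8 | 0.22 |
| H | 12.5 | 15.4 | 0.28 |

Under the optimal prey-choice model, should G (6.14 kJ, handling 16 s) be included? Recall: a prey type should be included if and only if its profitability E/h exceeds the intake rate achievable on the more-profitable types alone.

No

Current rate: (0.22×25.3 + 0.28×12.5)/(1 + 0.22×5.8 + 0.28×15.4) = 1.376 kJ/s.
G: E/h = 6.14/16 = 0.3837 kJ/s.
0.3837 < 1.376, so adding G would lower the average — exclude it.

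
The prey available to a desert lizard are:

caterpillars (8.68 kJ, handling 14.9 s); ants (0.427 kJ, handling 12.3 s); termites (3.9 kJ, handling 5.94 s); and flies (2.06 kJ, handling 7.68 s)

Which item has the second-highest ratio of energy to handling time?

Profitability E/h (kJ/s): caterpillars = 8.68/14.9 = 0.583, ants = 0.427/12.3 = 0.0347, termites = 3.9/5.94 = 0.657, flies = 2.06/7.68 = 0.268.
Ranked: termites > caterpillars > flies > ants.

caterpillars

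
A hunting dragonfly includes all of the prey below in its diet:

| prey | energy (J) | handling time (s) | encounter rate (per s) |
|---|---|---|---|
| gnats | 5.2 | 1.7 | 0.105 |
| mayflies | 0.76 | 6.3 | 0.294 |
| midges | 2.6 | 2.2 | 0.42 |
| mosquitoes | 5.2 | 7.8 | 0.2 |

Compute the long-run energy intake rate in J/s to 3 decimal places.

R = Σλ_iE_i / (1 + Σλ_ih_i)
Numerator: 0.105×5.2 + 0.294×0.76 + 0.42×2.6 + 0.2×5.2 = 2.901
Denominator: 1 + 0.105×1.7 + 0.294×6.3 + 0.42×2.2 + 0.2×7.8 = 5.515
R = 2.901/5.515 = 0.5261 J/s

0.526 J/s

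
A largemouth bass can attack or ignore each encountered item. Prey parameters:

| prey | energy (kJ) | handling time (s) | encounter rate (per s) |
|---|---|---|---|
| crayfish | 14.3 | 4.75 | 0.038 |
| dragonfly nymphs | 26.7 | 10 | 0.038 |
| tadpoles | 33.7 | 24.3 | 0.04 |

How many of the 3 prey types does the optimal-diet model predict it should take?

3

Profitabilities (E/h, kJ/s): crayfish 3.01, dragonfly nymphs 2.67, tadpoles 1.39. Add prey in this order while the next type's profitability exceeds the intake rate on those already taken.
Rate on top 1: 0.4603. dragonfly nymphs: 2.67 > 0.4603 → include.
Rate on top 2: 0.9984. tadpoles: 1.39 > 0.9984 → include.
Optimal diet: crayfish, dragonfly nymphs, tadpoles — 3 of 3 types.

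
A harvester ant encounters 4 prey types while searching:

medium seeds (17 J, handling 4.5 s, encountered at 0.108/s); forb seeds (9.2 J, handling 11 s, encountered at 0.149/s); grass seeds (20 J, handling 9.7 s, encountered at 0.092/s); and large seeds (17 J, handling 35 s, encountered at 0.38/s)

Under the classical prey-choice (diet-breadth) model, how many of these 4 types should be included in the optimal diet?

2

E/h in descending order: medium seeds 3.78, grass seeds 2.06, forb seeds 0.836, large seeds 0.486 J/s. The optimal diet is the largest prefix of this list for which every included type satisfies E_i/h_i > R on the types above it.
Rate on top 1: 1.236. grass seeds: 2.06 > 1.236 → include.
Rate on top 2: 1.546. forb seeds: 0.836 < 1.546 → exclude; stop.
Optimal diet: medium seeds, grass seeds — 2 of 4 types.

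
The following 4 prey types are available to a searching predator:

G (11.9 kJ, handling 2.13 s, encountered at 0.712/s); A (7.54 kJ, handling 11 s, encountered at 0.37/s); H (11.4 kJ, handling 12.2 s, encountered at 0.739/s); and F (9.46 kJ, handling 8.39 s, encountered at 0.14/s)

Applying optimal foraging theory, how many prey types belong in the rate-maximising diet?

E/h in descending order: G 5.59, F 1.13, H 0.934, A 0.685 kJ/s. The optimal diet is the largest prefix of this list for which every included type satisfies E_i/h_i > R on the types above it.
Rate on top 1: 3.367. F: 1.13 < 3.367 → exclude; stop.
Optimal diet: G — 1 of 4 types.

1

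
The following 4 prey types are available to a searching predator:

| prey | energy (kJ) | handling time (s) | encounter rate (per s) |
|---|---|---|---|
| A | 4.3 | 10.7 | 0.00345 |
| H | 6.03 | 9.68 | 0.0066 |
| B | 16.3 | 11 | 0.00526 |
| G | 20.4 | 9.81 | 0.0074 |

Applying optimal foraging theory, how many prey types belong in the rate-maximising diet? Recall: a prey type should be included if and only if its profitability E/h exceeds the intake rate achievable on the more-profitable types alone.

4

Rank by E/h (kJ/s): G 2.08, B 1.48, H 0.623, A 0.402. Include each in turn until the next type's E/h falls below the running intake rate.
Rate on top 1: 0.1407. B: 1.48 > 0.1407 → include.
Rate on top 2: 0.2094. H: 0.623 > 0.2094 → include.
Rate on top 3: 0.2315. A: 0.402 > 0.2315 → include.
Optimal diet: G, B, H, A — 4 of 4 types.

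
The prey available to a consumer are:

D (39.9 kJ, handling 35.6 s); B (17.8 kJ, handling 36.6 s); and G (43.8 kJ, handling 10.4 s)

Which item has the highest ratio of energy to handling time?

Profitability E/h (kJ/s): D = 39.9/35.6 = 1.12, B = 17.8/36.6 = 0.486, G = 43.8/10.4 = 4.21.
Ranked: G > D > B.

G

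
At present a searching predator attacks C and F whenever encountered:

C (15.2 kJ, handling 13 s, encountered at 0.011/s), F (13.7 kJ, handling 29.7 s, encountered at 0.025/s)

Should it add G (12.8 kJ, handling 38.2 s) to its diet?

Yes

Intake rate on the current diet: R = (0.011×15.2 + 0.025×13.7) / (1 + 0.011×13 + 0.025×29.7) = 0.5097/1.885 = 0.2703 kJ/s.
G: E/h = 12.8/38.2 = 0.3351 kJ/s.
Since 0.3351 > R, including G increases the long-run rate.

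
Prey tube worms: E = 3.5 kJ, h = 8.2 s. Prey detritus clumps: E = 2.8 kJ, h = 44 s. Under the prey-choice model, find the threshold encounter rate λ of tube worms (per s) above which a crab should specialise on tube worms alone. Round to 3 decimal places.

0.021 per s

At the threshold, the rate on tube worms alone equals the profitability of detritus clumps: λ·3.5/(1 + λ·8.2) = 2.8/44 = 0.06364.
Rearranging, λ(3.5 − 0.06364×8.2) = 0.06364, so λ = 0.06364/2.978 = 0.02137 per s.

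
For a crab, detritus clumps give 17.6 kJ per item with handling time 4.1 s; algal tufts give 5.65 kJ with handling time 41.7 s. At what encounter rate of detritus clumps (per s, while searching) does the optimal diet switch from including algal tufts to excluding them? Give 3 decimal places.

0.008 per s

Drop algal tufts once their profitability E₂/h₂ falls below the rate achievable on detritus clumps alone: E₂/h₂ = λE₁/(1 + λh₁).
Solve for λ: λE₁h₂ = E₂(1 + λh₁) → λ(E₁h₂ − E₂h₁) = E₂ → λ = E₂/(E₁h₂ − E₂h₁).
λ = 5.65/(17.6×41.7 − 5.65×4.1) = 5.65/710.8 = 0.007949 per s.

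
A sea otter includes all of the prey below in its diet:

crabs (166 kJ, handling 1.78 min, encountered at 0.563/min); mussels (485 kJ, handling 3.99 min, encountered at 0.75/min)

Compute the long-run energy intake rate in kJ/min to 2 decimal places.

91.54 kJ/min

R = Σλ_iE_i / (1 + Σλ_ih_i)
Numerator: 0.563×166 + 0.75×485 = 457.2
Denominator: 1 + 0.563×1.78 + 0.75×3.99 = 4.995
R = 457.2/4.995 = 91.54 kJ/min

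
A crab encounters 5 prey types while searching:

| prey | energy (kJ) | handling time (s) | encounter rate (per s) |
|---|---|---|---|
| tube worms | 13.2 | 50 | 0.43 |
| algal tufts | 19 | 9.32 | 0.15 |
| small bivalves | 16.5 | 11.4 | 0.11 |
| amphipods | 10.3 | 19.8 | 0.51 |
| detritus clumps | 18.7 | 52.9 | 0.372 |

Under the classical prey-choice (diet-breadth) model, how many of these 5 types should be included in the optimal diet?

2

E/h in descending order: algal tufts 2.04, small bivalves 1.45, amphipods 0.52, detritus clumps 0.353, tube worms 0.264 kJ/s. The optimal diet is the largest prefix of this list for which every included type satisfies E_i/h_i > R on the types above it.
Rate on top 1: 1.188. small bivalves: 1.45 > 1.188 → include.
Rate on top 2: 1.277. amphipods: 0.52 < 1.277 → exclude; stop.
Optimal diet: algal tufts, small bivalves — 2 of 5 types.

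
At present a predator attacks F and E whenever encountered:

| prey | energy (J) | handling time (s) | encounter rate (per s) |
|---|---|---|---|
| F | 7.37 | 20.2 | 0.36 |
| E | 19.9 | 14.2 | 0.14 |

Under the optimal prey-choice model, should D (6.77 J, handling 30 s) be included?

No

Intake rate on the current diet: R = (0.36×7.37 + 0.14×19.9) / (1 + 0.36×20.2 + 0.14×14.2) = 5.439/10.26 = 0.5301 J/s.
Profitability of D: 6.77/30 = 0.2257 J/s.
Since 0.2257 < R, time spent handling D is better spent searching.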